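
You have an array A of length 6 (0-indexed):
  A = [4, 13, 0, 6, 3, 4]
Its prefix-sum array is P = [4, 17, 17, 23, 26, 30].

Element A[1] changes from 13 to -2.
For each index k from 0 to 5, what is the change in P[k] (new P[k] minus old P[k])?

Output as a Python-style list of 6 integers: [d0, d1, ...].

Element change: A[1] 13 -> -2, delta = -15
For k < 1: P[k] unchanged, delta_P[k] = 0
For k >= 1: P[k] shifts by exactly -15
Delta array: [0, -15, -15, -15, -15, -15]

Answer: [0, -15, -15, -15, -15, -15]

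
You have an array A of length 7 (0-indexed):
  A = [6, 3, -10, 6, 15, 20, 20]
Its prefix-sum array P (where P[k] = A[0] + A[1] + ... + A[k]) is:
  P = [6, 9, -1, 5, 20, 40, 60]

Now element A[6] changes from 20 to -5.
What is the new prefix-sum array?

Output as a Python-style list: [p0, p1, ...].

Change: A[6] 20 -> -5, delta = -25
P[k] for k < 6: unchanged (A[6] not included)
P[k] for k >= 6: shift by delta = -25
  P[0] = 6 + 0 = 6
  P[1] = 9 + 0 = 9
  P[2] = -1 + 0 = -1
  P[3] = 5 + 0 = 5
  P[4] = 20 + 0 = 20
  P[5] = 40 + 0 = 40
  P[6] = 60 + -25 = 35

Answer: [6, 9, -1, 5, 20, 40, 35]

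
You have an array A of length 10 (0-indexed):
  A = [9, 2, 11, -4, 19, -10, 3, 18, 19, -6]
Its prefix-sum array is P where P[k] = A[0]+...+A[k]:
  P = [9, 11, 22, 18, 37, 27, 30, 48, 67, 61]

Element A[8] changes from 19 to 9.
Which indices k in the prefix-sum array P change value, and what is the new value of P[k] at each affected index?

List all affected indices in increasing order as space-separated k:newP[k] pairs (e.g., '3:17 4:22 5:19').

Answer: 8:57 9:51

Derivation:
P[k] = A[0] + ... + A[k]
P[k] includes A[8] iff k >= 8
Affected indices: 8, 9, ..., 9; delta = -10
  P[8]: 67 + -10 = 57
  P[9]: 61 + -10 = 51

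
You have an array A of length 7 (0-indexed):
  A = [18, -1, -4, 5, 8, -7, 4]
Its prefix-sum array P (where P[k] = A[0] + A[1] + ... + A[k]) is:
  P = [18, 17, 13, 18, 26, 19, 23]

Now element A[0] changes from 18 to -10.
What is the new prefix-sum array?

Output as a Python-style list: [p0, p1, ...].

Change: A[0] 18 -> -10, delta = -28
P[k] for k < 0: unchanged (A[0] not included)
P[k] for k >= 0: shift by delta = -28
  P[0] = 18 + -28 = -10
  P[1] = 17 + -28 = -11
  P[2] = 13 + -28 = -15
  P[3] = 18 + -28 = -10
  P[4] = 26 + -28 = -2
  P[5] = 19 + -28 = -9
  P[6] = 23 + -28 = -5

Answer: [-10, -11, -15, -10, -2, -9, -5]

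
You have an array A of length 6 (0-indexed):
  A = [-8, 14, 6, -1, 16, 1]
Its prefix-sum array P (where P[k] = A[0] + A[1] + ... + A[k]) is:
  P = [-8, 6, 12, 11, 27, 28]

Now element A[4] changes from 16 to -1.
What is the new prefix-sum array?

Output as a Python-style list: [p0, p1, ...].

Answer: [-8, 6, 12, 11, 10, 11]

Derivation:
Change: A[4] 16 -> -1, delta = -17
P[k] for k < 4: unchanged (A[4] not included)
P[k] for k >= 4: shift by delta = -17
  P[0] = -8 + 0 = -8
  P[1] = 6 + 0 = 6
  P[2] = 12 + 0 = 12
  P[3] = 11 + 0 = 11
  P[4] = 27 + -17 = 10
  P[5] = 28 + -17 = 11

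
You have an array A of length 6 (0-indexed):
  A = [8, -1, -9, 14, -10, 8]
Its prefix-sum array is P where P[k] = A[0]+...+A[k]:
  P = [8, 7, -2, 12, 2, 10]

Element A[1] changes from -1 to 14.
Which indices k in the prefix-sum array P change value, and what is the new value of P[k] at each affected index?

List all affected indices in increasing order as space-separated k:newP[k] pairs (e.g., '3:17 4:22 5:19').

P[k] = A[0] + ... + A[k]
P[k] includes A[1] iff k >= 1
Affected indices: 1, 2, ..., 5; delta = 15
  P[1]: 7 + 15 = 22
  P[2]: -2 + 15 = 13
  P[3]: 12 + 15 = 27
  P[4]: 2 + 15 = 17
  P[5]: 10 + 15 = 25

Answer: 1:22 2:13 3:27 4:17 5:25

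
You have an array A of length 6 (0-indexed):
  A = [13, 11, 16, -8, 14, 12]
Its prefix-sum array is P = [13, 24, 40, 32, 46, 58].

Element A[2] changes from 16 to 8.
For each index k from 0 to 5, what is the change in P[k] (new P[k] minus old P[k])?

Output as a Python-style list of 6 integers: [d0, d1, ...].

Answer: [0, 0, -8, -8, -8, -8]

Derivation:
Element change: A[2] 16 -> 8, delta = -8
For k < 2: P[k] unchanged, delta_P[k] = 0
For k >= 2: P[k] shifts by exactly -8
Delta array: [0, 0, -8, -8, -8, -8]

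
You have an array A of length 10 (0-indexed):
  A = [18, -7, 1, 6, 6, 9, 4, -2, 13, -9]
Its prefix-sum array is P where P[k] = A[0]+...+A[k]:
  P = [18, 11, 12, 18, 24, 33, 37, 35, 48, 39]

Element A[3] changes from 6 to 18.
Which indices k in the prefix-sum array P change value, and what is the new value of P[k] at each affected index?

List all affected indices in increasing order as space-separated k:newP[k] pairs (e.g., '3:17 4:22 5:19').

Answer: 3:30 4:36 5:45 6:49 7:47 8:60 9:51

Derivation:
P[k] = A[0] + ... + A[k]
P[k] includes A[3] iff k >= 3
Affected indices: 3, 4, ..., 9; delta = 12
  P[3]: 18 + 12 = 30
  P[4]: 24 + 12 = 36
  P[5]: 33 + 12 = 45
  P[6]: 37 + 12 = 49
  P[7]: 35 + 12 = 47
  P[8]: 48 + 12 = 60
  P[9]: 39 + 12 = 51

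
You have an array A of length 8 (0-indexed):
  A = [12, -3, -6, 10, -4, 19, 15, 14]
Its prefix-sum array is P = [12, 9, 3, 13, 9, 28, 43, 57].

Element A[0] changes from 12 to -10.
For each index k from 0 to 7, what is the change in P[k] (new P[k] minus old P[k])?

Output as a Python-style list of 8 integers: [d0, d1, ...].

Answer: [-22, -22, -22, -22, -22, -22, -22, -22]

Derivation:
Element change: A[0] 12 -> -10, delta = -22
For k < 0: P[k] unchanged, delta_P[k] = 0
For k >= 0: P[k] shifts by exactly -22
Delta array: [-22, -22, -22, -22, -22, -22, -22, -22]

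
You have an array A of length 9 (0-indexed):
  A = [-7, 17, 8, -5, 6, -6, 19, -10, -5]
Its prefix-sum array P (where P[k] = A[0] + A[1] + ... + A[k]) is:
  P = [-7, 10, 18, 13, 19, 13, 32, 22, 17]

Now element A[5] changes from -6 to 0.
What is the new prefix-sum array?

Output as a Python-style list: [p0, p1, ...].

Change: A[5] -6 -> 0, delta = 6
P[k] for k < 5: unchanged (A[5] not included)
P[k] for k >= 5: shift by delta = 6
  P[0] = -7 + 0 = -7
  P[1] = 10 + 0 = 10
  P[2] = 18 + 0 = 18
  P[3] = 13 + 0 = 13
  P[4] = 19 + 0 = 19
  P[5] = 13 + 6 = 19
  P[6] = 32 + 6 = 38
  P[7] = 22 + 6 = 28
  P[8] = 17 + 6 = 23

Answer: [-7, 10, 18, 13, 19, 19, 38, 28, 23]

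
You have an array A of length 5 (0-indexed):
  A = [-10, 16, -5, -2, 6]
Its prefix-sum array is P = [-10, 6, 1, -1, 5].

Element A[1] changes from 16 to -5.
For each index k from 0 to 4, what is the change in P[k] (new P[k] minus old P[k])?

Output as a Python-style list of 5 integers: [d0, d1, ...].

Answer: [0, -21, -21, -21, -21]

Derivation:
Element change: A[1] 16 -> -5, delta = -21
For k < 1: P[k] unchanged, delta_P[k] = 0
For k >= 1: P[k] shifts by exactly -21
Delta array: [0, -21, -21, -21, -21]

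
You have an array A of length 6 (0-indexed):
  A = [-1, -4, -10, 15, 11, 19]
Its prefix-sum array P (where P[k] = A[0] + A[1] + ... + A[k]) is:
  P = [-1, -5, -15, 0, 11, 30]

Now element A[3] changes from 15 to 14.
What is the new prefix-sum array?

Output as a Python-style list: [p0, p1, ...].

Change: A[3] 15 -> 14, delta = -1
P[k] for k < 3: unchanged (A[3] not included)
P[k] for k >= 3: shift by delta = -1
  P[0] = -1 + 0 = -1
  P[1] = -5 + 0 = -5
  P[2] = -15 + 0 = -15
  P[3] = 0 + -1 = -1
  P[4] = 11 + -1 = 10
  P[5] = 30 + -1 = 29

Answer: [-1, -5, -15, -1, 10, 29]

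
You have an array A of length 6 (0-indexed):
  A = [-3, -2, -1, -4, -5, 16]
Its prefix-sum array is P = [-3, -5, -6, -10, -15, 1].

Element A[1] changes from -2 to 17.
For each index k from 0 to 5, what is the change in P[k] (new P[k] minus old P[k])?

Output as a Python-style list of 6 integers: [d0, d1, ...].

Element change: A[1] -2 -> 17, delta = 19
For k < 1: P[k] unchanged, delta_P[k] = 0
For k >= 1: P[k] shifts by exactly 19
Delta array: [0, 19, 19, 19, 19, 19]

Answer: [0, 19, 19, 19, 19, 19]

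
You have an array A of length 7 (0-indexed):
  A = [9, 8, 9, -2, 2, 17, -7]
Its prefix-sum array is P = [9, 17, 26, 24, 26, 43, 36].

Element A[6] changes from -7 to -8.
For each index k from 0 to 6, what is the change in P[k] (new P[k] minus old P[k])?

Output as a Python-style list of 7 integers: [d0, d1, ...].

Element change: A[6] -7 -> -8, delta = -1
For k < 6: P[k] unchanged, delta_P[k] = 0
For k >= 6: P[k] shifts by exactly -1
Delta array: [0, 0, 0, 0, 0, 0, -1]

Answer: [0, 0, 0, 0, 0, 0, -1]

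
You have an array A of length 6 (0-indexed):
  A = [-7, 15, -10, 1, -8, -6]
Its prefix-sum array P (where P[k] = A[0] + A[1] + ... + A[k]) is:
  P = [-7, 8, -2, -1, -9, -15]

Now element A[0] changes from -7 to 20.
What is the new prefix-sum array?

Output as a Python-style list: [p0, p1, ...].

Change: A[0] -7 -> 20, delta = 27
P[k] for k < 0: unchanged (A[0] not included)
P[k] for k >= 0: shift by delta = 27
  P[0] = -7 + 27 = 20
  P[1] = 8 + 27 = 35
  P[2] = -2 + 27 = 25
  P[3] = -1 + 27 = 26
  P[4] = -9 + 27 = 18
  P[5] = -15 + 27 = 12

Answer: [20, 35, 25, 26, 18, 12]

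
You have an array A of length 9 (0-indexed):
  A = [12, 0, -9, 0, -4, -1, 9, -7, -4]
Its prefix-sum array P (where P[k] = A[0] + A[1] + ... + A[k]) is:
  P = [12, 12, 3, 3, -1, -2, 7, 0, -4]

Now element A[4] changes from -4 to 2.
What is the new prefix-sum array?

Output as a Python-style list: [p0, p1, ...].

Change: A[4] -4 -> 2, delta = 6
P[k] for k < 4: unchanged (A[4] not included)
P[k] for k >= 4: shift by delta = 6
  P[0] = 12 + 0 = 12
  P[1] = 12 + 0 = 12
  P[2] = 3 + 0 = 3
  P[3] = 3 + 0 = 3
  P[4] = -1 + 6 = 5
  P[5] = -2 + 6 = 4
  P[6] = 7 + 6 = 13
  P[7] = 0 + 6 = 6
  P[8] = -4 + 6 = 2

Answer: [12, 12, 3, 3, 5, 4, 13, 6, 2]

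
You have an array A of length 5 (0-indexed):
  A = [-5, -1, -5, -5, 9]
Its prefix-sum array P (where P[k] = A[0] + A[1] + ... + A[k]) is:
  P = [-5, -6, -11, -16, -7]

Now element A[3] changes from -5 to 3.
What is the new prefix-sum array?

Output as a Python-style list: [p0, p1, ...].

Answer: [-5, -6, -11, -8, 1]

Derivation:
Change: A[3] -5 -> 3, delta = 8
P[k] for k < 3: unchanged (A[3] not included)
P[k] for k >= 3: shift by delta = 8
  P[0] = -5 + 0 = -5
  P[1] = -6 + 0 = -6
  P[2] = -11 + 0 = -11
  P[3] = -16 + 8 = -8
  P[4] = -7 + 8 = 1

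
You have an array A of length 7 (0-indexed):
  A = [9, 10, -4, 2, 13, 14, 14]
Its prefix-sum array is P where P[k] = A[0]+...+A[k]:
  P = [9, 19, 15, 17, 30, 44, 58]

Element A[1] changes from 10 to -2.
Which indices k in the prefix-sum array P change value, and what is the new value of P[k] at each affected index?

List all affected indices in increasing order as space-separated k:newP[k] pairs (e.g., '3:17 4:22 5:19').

P[k] = A[0] + ... + A[k]
P[k] includes A[1] iff k >= 1
Affected indices: 1, 2, ..., 6; delta = -12
  P[1]: 19 + -12 = 7
  P[2]: 15 + -12 = 3
  P[3]: 17 + -12 = 5
  P[4]: 30 + -12 = 18
  P[5]: 44 + -12 = 32
  P[6]: 58 + -12 = 46

Answer: 1:7 2:3 3:5 4:18 5:32 6:46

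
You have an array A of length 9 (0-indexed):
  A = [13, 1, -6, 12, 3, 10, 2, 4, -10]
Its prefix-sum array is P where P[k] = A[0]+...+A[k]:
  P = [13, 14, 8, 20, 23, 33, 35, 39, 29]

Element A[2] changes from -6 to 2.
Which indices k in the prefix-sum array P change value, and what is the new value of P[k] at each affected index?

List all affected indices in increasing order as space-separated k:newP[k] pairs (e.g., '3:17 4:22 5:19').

Answer: 2:16 3:28 4:31 5:41 6:43 7:47 8:37

Derivation:
P[k] = A[0] + ... + A[k]
P[k] includes A[2] iff k >= 2
Affected indices: 2, 3, ..., 8; delta = 8
  P[2]: 8 + 8 = 16
  P[3]: 20 + 8 = 28
  P[4]: 23 + 8 = 31
  P[5]: 33 + 8 = 41
  P[6]: 35 + 8 = 43
  P[7]: 39 + 8 = 47
  P[8]: 29 + 8 = 37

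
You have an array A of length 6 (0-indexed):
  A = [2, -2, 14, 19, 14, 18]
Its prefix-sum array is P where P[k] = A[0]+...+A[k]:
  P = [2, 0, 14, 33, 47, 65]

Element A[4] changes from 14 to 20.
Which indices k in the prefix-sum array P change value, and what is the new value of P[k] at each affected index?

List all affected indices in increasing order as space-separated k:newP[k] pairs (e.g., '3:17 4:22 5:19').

P[k] = A[0] + ... + A[k]
P[k] includes A[4] iff k >= 4
Affected indices: 4, 5, ..., 5; delta = 6
  P[4]: 47 + 6 = 53
  P[5]: 65 + 6 = 71

Answer: 4:53 5:71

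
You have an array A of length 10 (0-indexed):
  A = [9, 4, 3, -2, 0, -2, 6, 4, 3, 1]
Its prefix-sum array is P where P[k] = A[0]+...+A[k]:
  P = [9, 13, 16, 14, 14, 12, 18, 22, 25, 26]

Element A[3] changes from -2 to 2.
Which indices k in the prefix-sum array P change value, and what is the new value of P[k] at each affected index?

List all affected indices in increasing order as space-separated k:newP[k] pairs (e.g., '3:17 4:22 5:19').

P[k] = A[0] + ... + A[k]
P[k] includes A[3] iff k >= 3
Affected indices: 3, 4, ..., 9; delta = 4
  P[3]: 14 + 4 = 18
  P[4]: 14 + 4 = 18
  P[5]: 12 + 4 = 16
  P[6]: 18 + 4 = 22
  P[7]: 22 + 4 = 26
  P[8]: 25 + 4 = 29
  P[9]: 26 + 4 = 30

Answer: 3:18 4:18 5:16 6:22 7:26 8:29 9:30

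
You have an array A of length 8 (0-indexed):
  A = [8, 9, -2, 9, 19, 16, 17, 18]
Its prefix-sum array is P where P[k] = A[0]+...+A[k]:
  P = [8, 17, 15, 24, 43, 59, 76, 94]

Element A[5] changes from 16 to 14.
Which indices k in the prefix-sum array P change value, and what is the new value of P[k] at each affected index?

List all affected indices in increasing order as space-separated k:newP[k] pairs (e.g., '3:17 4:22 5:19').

Answer: 5:57 6:74 7:92

Derivation:
P[k] = A[0] + ... + A[k]
P[k] includes A[5] iff k >= 5
Affected indices: 5, 6, ..., 7; delta = -2
  P[5]: 59 + -2 = 57
  P[6]: 76 + -2 = 74
  P[7]: 94 + -2 = 92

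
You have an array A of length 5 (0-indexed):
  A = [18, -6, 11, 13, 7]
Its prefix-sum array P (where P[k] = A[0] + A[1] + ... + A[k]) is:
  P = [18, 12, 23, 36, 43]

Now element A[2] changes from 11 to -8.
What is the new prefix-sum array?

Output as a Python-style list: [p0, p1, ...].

Change: A[2] 11 -> -8, delta = -19
P[k] for k < 2: unchanged (A[2] not included)
P[k] for k >= 2: shift by delta = -19
  P[0] = 18 + 0 = 18
  P[1] = 12 + 0 = 12
  P[2] = 23 + -19 = 4
  P[3] = 36 + -19 = 17
  P[4] = 43 + -19 = 24

Answer: [18, 12, 4, 17, 24]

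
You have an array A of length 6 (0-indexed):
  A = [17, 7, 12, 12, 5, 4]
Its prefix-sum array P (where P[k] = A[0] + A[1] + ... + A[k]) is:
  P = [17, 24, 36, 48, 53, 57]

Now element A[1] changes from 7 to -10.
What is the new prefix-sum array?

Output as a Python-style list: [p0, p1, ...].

Answer: [17, 7, 19, 31, 36, 40]

Derivation:
Change: A[1] 7 -> -10, delta = -17
P[k] for k < 1: unchanged (A[1] not included)
P[k] for k >= 1: shift by delta = -17
  P[0] = 17 + 0 = 17
  P[1] = 24 + -17 = 7
  P[2] = 36 + -17 = 19
  P[3] = 48 + -17 = 31
  P[4] = 53 + -17 = 36
  P[5] = 57 + -17 = 40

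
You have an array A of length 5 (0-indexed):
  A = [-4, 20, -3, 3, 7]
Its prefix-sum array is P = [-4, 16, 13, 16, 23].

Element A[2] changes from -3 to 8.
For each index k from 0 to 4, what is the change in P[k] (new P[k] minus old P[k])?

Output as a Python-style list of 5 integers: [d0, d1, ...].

Answer: [0, 0, 11, 11, 11]

Derivation:
Element change: A[2] -3 -> 8, delta = 11
For k < 2: P[k] unchanged, delta_P[k] = 0
For k >= 2: P[k] shifts by exactly 11
Delta array: [0, 0, 11, 11, 11]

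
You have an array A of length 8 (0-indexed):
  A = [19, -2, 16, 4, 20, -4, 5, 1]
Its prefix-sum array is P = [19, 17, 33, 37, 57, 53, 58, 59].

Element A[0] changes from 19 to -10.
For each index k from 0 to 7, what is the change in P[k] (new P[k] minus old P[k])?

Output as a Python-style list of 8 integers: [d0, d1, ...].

Answer: [-29, -29, -29, -29, -29, -29, -29, -29]

Derivation:
Element change: A[0] 19 -> -10, delta = -29
For k < 0: P[k] unchanged, delta_P[k] = 0
For k >= 0: P[k] shifts by exactly -29
Delta array: [-29, -29, -29, -29, -29, -29, -29, -29]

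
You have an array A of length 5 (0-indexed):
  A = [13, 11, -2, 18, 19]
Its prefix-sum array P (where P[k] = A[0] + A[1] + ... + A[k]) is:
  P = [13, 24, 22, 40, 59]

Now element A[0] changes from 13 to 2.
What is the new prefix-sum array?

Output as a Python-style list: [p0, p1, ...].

Answer: [2, 13, 11, 29, 48]

Derivation:
Change: A[0] 13 -> 2, delta = -11
P[k] for k < 0: unchanged (A[0] not included)
P[k] for k >= 0: shift by delta = -11
  P[0] = 13 + -11 = 2
  P[1] = 24 + -11 = 13
  P[2] = 22 + -11 = 11
  P[3] = 40 + -11 = 29
  P[4] = 59 + -11 = 48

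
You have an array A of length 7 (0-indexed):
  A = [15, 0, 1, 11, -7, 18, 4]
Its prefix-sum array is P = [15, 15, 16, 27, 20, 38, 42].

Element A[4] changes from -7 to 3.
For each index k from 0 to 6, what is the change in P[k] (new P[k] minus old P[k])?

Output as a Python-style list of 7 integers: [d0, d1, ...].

Answer: [0, 0, 0, 0, 10, 10, 10]

Derivation:
Element change: A[4] -7 -> 3, delta = 10
For k < 4: P[k] unchanged, delta_P[k] = 0
For k >= 4: P[k] shifts by exactly 10
Delta array: [0, 0, 0, 0, 10, 10, 10]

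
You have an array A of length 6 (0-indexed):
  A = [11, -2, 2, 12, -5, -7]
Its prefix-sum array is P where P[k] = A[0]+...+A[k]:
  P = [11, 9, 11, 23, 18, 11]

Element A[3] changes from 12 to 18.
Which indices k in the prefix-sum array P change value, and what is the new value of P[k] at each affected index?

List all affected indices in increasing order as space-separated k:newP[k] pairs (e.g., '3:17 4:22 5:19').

P[k] = A[0] + ... + A[k]
P[k] includes A[3] iff k >= 3
Affected indices: 3, 4, ..., 5; delta = 6
  P[3]: 23 + 6 = 29
  P[4]: 18 + 6 = 24
  P[5]: 11 + 6 = 17

Answer: 3:29 4:24 5:17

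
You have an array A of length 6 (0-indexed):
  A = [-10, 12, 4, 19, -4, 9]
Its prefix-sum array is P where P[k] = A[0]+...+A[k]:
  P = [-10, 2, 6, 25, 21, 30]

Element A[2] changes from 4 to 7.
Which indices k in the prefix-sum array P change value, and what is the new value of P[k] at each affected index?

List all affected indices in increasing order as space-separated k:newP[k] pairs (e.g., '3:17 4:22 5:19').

Answer: 2:9 3:28 4:24 5:33

Derivation:
P[k] = A[0] + ... + A[k]
P[k] includes A[2] iff k >= 2
Affected indices: 2, 3, ..., 5; delta = 3
  P[2]: 6 + 3 = 9
  P[3]: 25 + 3 = 28
  P[4]: 21 + 3 = 24
  P[5]: 30 + 3 = 33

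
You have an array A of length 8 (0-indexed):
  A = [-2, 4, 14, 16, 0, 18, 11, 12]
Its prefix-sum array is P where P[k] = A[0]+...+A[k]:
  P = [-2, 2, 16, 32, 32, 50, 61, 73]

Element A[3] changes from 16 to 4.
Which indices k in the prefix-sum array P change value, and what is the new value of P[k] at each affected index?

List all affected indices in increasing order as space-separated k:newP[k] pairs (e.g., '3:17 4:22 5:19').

P[k] = A[0] + ... + A[k]
P[k] includes A[3] iff k >= 3
Affected indices: 3, 4, ..., 7; delta = -12
  P[3]: 32 + -12 = 20
  P[4]: 32 + -12 = 20
  P[5]: 50 + -12 = 38
  P[6]: 61 + -12 = 49
  P[7]: 73 + -12 = 61

Answer: 3:20 4:20 5:38 6:49 7:61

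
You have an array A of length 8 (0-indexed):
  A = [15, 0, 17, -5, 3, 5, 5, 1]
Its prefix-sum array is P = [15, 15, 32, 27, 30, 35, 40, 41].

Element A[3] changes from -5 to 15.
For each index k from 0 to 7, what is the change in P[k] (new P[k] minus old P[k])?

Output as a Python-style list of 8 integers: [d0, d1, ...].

Answer: [0, 0, 0, 20, 20, 20, 20, 20]

Derivation:
Element change: A[3] -5 -> 15, delta = 20
For k < 3: P[k] unchanged, delta_P[k] = 0
For k >= 3: P[k] shifts by exactly 20
Delta array: [0, 0, 0, 20, 20, 20, 20, 20]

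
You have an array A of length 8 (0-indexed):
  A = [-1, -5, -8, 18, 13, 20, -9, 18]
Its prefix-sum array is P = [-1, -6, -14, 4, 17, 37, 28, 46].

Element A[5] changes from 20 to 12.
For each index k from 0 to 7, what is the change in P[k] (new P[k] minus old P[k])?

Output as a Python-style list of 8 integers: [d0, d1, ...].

Element change: A[5] 20 -> 12, delta = -8
For k < 5: P[k] unchanged, delta_P[k] = 0
For k >= 5: P[k] shifts by exactly -8
Delta array: [0, 0, 0, 0, 0, -8, -8, -8]

Answer: [0, 0, 0, 0, 0, -8, -8, -8]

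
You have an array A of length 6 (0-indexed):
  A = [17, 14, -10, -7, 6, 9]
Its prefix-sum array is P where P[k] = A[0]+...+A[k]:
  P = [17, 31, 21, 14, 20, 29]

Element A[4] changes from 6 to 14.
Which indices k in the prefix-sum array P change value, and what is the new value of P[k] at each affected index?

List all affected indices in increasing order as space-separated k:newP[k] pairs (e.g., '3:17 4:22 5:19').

Answer: 4:28 5:37

Derivation:
P[k] = A[0] + ... + A[k]
P[k] includes A[4] iff k >= 4
Affected indices: 4, 5, ..., 5; delta = 8
  P[4]: 20 + 8 = 28
  P[5]: 29 + 8 = 37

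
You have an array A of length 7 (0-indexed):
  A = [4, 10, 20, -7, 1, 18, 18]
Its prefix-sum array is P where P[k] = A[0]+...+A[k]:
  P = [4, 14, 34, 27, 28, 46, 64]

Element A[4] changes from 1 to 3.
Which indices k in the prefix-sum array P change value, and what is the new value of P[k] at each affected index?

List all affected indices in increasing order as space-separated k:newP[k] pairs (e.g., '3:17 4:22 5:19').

P[k] = A[0] + ... + A[k]
P[k] includes A[4] iff k >= 4
Affected indices: 4, 5, ..., 6; delta = 2
  P[4]: 28 + 2 = 30
  P[5]: 46 + 2 = 48
  P[6]: 64 + 2 = 66

Answer: 4:30 5:48 6:66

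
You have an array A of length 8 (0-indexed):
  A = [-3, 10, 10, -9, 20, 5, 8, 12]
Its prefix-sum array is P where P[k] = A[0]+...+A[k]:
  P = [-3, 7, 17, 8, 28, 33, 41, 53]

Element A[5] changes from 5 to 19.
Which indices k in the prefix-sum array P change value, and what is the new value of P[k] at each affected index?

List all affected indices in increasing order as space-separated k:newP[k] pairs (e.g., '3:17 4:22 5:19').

Answer: 5:47 6:55 7:67

Derivation:
P[k] = A[0] + ... + A[k]
P[k] includes A[5] iff k >= 5
Affected indices: 5, 6, ..., 7; delta = 14
  P[5]: 33 + 14 = 47
  P[6]: 41 + 14 = 55
  P[7]: 53 + 14 = 67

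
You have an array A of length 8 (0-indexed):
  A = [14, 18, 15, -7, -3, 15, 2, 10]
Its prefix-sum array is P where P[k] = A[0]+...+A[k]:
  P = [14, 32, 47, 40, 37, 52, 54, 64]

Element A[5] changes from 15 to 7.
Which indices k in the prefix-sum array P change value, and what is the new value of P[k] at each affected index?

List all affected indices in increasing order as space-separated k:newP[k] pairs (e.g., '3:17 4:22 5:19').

Answer: 5:44 6:46 7:56

Derivation:
P[k] = A[0] + ... + A[k]
P[k] includes A[5] iff k >= 5
Affected indices: 5, 6, ..., 7; delta = -8
  P[5]: 52 + -8 = 44
  P[6]: 54 + -8 = 46
  P[7]: 64 + -8 = 56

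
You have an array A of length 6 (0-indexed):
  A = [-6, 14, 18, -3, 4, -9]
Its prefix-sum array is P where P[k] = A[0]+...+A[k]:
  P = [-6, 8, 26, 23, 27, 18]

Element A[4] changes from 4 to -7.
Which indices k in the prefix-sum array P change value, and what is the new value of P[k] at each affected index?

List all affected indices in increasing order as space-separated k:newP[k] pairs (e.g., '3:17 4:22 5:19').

Answer: 4:16 5:7

Derivation:
P[k] = A[0] + ... + A[k]
P[k] includes A[4] iff k >= 4
Affected indices: 4, 5, ..., 5; delta = -11
  P[4]: 27 + -11 = 16
  P[5]: 18 + -11 = 7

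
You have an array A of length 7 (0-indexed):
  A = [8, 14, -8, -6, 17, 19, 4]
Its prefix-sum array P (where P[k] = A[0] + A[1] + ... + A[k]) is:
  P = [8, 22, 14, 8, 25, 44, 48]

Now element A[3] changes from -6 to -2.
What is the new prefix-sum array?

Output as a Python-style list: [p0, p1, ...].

Answer: [8, 22, 14, 12, 29, 48, 52]

Derivation:
Change: A[3] -6 -> -2, delta = 4
P[k] for k < 3: unchanged (A[3] not included)
P[k] for k >= 3: shift by delta = 4
  P[0] = 8 + 0 = 8
  P[1] = 22 + 0 = 22
  P[2] = 14 + 0 = 14
  P[3] = 8 + 4 = 12
  P[4] = 25 + 4 = 29
  P[5] = 44 + 4 = 48
  P[6] = 48 + 4 = 52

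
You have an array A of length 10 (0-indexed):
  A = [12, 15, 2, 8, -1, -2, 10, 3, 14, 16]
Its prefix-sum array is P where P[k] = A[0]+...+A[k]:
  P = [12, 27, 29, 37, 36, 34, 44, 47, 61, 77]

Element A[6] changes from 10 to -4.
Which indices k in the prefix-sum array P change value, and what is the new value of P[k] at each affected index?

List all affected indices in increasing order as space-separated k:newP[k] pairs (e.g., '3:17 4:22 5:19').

P[k] = A[0] + ... + A[k]
P[k] includes A[6] iff k >= 6
Affected indices: 6, 7, ..., 9; delta = -14
  P[6]: 44 + -14 = 30
  P[7]: 47 + -14 = 33
  P[8]: 61 + -14 = 47
  P[9]: 77 + -14 = 63

Answer: 6:30 7:33 8:47 9:63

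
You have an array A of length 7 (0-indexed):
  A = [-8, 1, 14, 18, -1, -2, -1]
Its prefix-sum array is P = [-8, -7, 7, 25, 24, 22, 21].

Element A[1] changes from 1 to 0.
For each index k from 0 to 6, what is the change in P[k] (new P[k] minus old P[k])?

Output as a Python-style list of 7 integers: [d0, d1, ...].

Element change: A[1] 1 -> 0, delta = -1
For k < 1: P[k] unchanged, delta_P[k] = 0
For k >= 1: P[k] shifts by exactly -1
Delta array: [0, -1, -1, -1, -1, -1, -1]

Answer: [0, -1, -1, -1, -1, -1, -1]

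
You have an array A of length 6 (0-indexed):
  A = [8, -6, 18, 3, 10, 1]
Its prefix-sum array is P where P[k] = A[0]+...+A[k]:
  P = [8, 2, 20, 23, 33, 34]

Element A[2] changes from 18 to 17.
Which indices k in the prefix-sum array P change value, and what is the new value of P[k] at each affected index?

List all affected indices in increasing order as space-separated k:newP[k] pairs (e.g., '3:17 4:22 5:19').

Answer: 2:19 3:22 4:32 5:33

Derivation:
P[k] = A[0] + ... + A[k]
P[k] includes A[2] iff k >= 2
Affected indices: 2, 3, ..., 5; delta = -1
  P[2]: 20 + -1 = 19
  P[3]: 23 + -1 = 22
  P[4]: 33 + -1 = 32
  P[5]: 34 + -1 = 33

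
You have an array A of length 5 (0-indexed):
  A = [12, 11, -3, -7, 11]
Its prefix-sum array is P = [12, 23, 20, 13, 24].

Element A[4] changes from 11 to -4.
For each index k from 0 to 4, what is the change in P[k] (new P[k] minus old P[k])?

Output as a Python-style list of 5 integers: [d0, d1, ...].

Answer: [0, 0, 0, 0, -15]

Derivation:
Element change: A[4] 11 -> -4, delta = -15
For k < 4: P[k] unchanged, delta_P[k] = 0
For k >= 4: P[k] shifts by exactly -15
Delta array: [0, 0, 0, 0, -15]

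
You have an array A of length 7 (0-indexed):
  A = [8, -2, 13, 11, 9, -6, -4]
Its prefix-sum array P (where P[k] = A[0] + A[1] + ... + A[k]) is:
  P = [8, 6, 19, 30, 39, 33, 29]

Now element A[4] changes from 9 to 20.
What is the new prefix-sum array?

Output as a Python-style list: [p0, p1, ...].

Answer: [8, 6, 19, 30, 50, 44, 40]

Derivation:
Change: A[4] 9 -> 20, delta = 11
P[k] for k < 4: unchanged (A[4] not included)
P[k] for k >= 4: shift by delta = 11
  P[0] = 8 + 0 = 8
  P[1] = 6 + 0 = 6
  P[2] = 19 + 0 = 19
  P[3] = 30 + 0 = 30
  P[4] = 39 + 11 = 50
  P[5] = 33 + 11 = 44
  P[6] = 29 + 11 = 40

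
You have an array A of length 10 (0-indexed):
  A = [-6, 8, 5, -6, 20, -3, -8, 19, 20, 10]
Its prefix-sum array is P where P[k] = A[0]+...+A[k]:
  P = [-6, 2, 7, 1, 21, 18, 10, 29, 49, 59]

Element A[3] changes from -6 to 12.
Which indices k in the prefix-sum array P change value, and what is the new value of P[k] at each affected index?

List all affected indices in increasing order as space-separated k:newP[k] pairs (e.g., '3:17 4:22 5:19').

P[k] = A[0] + ... + A[k]
P[k] includes A[3] iff k >= 3
Affected indices: 3, 4, ..., 9; delta = 18
  P[3]: 1 + 18 = 19
  P[4]: 21 + 18 = 39
  P[5]: 18 + 18 = 36
  P[6]: 10 + 18 = 28
  P[7]: 29 + 18 = 47
  P[8]: 49 + 18 = 67
  P[9]: 59 + 18 = 77

Answer: 3:19 4:39 5:36 6:28 7:47 8:67 9:77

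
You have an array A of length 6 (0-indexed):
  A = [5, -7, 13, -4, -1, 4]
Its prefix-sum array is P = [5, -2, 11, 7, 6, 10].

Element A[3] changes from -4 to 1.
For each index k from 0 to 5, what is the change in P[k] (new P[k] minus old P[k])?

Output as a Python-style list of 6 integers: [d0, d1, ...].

Element change: A[3] -4 -> 1, delta = 5
For k < 3: P[k] unchanged, delta_P[k] = 0
For k >= 3: P[k] shifts by exactly 5
Delta array: [0, 0, 0, 5, 5, 5]

Answer: [0, 0, 0, 5, 5, 5]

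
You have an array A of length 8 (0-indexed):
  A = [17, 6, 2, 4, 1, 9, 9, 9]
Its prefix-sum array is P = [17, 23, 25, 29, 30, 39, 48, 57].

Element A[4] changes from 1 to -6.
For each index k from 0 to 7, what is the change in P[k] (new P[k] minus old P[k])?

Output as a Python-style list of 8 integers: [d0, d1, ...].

Element change: A[4] 1 -> -6, delta = -7
For k < 4: P[k] unchanged, delta_P[k] = 0
For k >= 4: P[k] shifts by exactly -7
Delta array: [0, 0, 0, 0, -7, -7, -7, -7]

Answer: [0, 0, 0, 0, -7, -7, -7, -7]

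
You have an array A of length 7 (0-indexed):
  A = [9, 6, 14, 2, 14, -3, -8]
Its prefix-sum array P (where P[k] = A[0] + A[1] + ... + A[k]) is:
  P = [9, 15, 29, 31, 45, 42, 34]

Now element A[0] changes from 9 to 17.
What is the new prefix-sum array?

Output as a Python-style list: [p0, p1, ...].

Answer: [17, 23, 37, 39, 53, 50, 42]

Derivation:
Change: A[0] 9 -> 17, delta = 8
P[k] for k < 0: unchanged (A[0] not included)
P[k] for k >= 0: shift by delta = 8
  P[0] = 9 + 8 = 17
  P[1] = 15 + 8 = 23
  P[2] = 29 + 8 = 37
  P[3] = 31 + 8 = 39
  P[4] = 45 + 8 = 53
  P[5] = 42 + 8 = 50
  P[6] = 34 + 8 = 42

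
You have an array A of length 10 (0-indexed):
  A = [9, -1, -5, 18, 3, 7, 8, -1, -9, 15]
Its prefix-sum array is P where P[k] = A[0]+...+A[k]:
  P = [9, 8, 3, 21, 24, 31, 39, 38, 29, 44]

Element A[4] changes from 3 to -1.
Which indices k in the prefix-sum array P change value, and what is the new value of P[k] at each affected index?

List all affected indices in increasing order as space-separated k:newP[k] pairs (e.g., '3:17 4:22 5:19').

Answer: 4:20 5:27 6:35 7:34 8:25 9:40

Derivation:
P[k] = A[0] + ... + A[k]
P[k] includes A[4] iff k >= 4
Affected indices: 4, 5, ..., 9; delta = -4
  P[4]: 24 + -4 = 20
  P[5]: 31 + -4 = 27
  P[6]: 39 + -4 = 35
  P[7]: 38 + -4 = 34
  P[8]: 29 + -4 = 25
  P[9]: 44 + -4 = 40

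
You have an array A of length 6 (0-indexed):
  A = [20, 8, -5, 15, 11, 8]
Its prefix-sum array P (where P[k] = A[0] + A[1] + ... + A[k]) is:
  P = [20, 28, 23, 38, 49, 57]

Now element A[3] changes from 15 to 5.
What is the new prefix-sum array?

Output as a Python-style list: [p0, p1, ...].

Change: A[3] 15 -> 5, delta = -10
P[k] for k < 3: unchanged (A[3] not included)
P[k] for k >= 3: shift by delta = -10
  P[0] = 20 + 0 = 20
  P[1] = 28 + 0 = 28
  P[2] = 23 + 0 = 23
  P[3] = 38 + -10 = 28
  P[4] = 49 + -10 = 39
  P[5] = 57 + -10 = 47

Answer: [20, 28, 23, 28, 39, 47]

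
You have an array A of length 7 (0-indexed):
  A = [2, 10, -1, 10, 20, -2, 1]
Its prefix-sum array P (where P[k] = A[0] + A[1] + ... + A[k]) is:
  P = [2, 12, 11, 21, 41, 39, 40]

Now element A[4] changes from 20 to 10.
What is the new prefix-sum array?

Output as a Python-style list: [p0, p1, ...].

Change: A[4] 20 -> 10, delta = -10
P[k] for k < 4: unchanged (A[4] not included)
P[k] for k >= 4: shift by delta = -10
  P[0] = 2 + 0 = 2
  P[1] = 12 + 0 = 12
  P[2] = 11 + 0 = 11
  P[3] = 21 + 0 = 21
  P[4] = 41 + -10 = 31
  P[5] = 39 + -10 = 29
  P[6] = 40 + -10 = 30

Answer: [2, 12, 11, 21, 31, 29, 30]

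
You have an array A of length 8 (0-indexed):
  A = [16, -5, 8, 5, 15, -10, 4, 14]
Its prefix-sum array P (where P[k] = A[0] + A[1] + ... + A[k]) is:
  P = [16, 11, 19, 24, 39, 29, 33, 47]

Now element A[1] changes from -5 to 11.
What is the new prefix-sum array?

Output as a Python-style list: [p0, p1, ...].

Answer: [16, 27, 35, 40, 55, 45, 49, 63]

Derivation:
Change: A[1] -5 -> 11, delta = 16
P[k] for k < 1: unchanged (A[1] not included)
P[k] for k >= 1: shift by delta = 16
  P[0] = 16 + 0 = 16
  P[1] = 11 + 16 = 27
  P[2] = 19 + 16 = 35
  P[3] = 24 + 16 = 40
  P[4] = 39 + 16 = 55
  P[5] = 29 + 16 = 45
  P[6] = 33 + 16 = 49
  P[7] = 47 + 16 = 63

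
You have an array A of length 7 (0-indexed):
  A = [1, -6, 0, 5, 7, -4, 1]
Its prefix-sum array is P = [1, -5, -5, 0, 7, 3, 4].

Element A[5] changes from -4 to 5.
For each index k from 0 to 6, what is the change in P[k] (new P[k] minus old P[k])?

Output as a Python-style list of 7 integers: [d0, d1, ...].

Element change: A[5] -4 -> 5, delta = 9
For k < 5: P[k] unchanged, delta_P[k] = 0
For k >= 5: P[k] shifts by exactly 9
Delta array: [0, 0, 0, 0, 0, 9, 9]

Answer: [0, 0, 0, 0, 0, 9, 9]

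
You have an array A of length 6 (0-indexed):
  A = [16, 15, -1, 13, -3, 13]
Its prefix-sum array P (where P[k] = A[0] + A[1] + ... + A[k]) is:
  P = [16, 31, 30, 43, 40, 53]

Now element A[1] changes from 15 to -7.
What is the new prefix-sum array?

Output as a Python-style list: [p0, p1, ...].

Change: A[1] 15 -> -7, delta = -22
P[k] for k < 1: unchanged (A[1] not included)
P[k] for k >= 1: shift by delta = -22
  P[0] = 16 + 0 = 16
  P[1] = 31 + -22 = 9
  P[2] = 30 + -22 = 8
  P[3] = 43 + -22 = 21
  P[4] = 40 + -22 = 18
  P[5] = 53 + -22 = 31

Answer: [16, 9, 8, 21, 18, 31]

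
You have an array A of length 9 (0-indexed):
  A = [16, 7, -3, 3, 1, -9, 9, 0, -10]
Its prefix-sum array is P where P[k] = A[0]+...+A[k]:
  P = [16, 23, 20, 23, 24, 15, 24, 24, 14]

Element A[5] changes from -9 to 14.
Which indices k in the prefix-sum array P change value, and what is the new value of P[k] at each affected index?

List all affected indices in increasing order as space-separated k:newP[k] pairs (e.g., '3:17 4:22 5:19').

P[k] = A[0] + ... + A[k]
P[k] includes A[5] iff k >= 5
Affected indices: 5, 6, ..., 8; delta = 23
  P[5]: 15 + 23 = 38
  P[6]: 24 + 23 = 47
  P[7]: 24 + 23 = 47
  P[8]: 14 + 23 = 37

Answer: 5:38 6:47 7:47 8:37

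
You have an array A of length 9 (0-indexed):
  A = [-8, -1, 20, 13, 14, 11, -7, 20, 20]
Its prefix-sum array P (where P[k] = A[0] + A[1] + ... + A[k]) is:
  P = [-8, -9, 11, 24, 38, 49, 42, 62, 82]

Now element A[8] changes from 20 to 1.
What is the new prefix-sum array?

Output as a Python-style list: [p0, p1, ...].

Answer: [-8, -9, 11, 24, 38, 49, 42, 62, 63]

Derivation:
Change: A[8] 20 -> 1, delta = -19
P[k] for k < 8: unchanged (A[8] not included)
P[k] for k >= 8: shift by delta = -19
  P[0] = -8 + 0 = -8
  P[1] = -9 + 0 = -9
  P[2] = 11 + 0 = 11
  P[3] = 24 + 0 = 24
  P[4] = 38 + 0 = 38
  P[5] = 49 + 0 = 49
  P[6] = 42 + 0 = 42
  P[7] = 62 + 0 = 62
  P[8] = 82 + -19 = 63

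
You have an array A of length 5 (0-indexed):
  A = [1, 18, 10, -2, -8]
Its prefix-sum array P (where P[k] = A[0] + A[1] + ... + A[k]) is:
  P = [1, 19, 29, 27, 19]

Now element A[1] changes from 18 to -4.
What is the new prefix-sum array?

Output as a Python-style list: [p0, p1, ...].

Answer: [1, -3, 7, 5, -3]

Derivation:
Change: A[1] 18 -> -4, delta = -22
P[k] for k < 1: unchanged (A[1] not included)
P[k] for k >= 1: shift by delta = -22
  P[0] = 1 + 0 = 1
  P[1] = 19 + -22 = -3
  P[2] = 29 + -22 = 7
  P[3] = 27 + -22 = 5
  P[4] = 19 + -22 = -3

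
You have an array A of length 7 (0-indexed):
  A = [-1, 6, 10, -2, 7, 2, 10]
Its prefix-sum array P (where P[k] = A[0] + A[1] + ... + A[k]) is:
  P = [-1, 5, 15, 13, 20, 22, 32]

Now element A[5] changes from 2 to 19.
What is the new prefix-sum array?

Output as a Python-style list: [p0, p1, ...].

Answer: [-1, 5, 15, 13, 20, 39, 49]

Derivation:
Change: A[5] 2 -> 19, delta = 17
P[k] for k < 5: unchanged (A[5] not included)
P[k] for k >= 5: shift by delta = 17
  P[0] = -1 + 0 = -1
  P[1] = 5 + 0 = 5
  P[2] = 15 + 0 = 15
  P[3] = 13 + 0 = 13
  P[4] = 20 + 0 = 20
  P[5] = 22 + 17 = 39
  P[6] = 32 + 17 = 49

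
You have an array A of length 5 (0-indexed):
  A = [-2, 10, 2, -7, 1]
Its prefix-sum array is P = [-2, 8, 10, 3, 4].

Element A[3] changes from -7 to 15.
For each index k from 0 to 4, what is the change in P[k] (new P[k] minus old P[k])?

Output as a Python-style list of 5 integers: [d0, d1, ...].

Element change: A[3] -7 -> 15, delta = 22
For k < 3: P[k] unchanged, delta_P[k] = 0
For k >= 3: P[k] shifts by exactly 22
Delta array: [0, 0, 0, 22, 22]

Answer: [0, 0, 0, 22, 22]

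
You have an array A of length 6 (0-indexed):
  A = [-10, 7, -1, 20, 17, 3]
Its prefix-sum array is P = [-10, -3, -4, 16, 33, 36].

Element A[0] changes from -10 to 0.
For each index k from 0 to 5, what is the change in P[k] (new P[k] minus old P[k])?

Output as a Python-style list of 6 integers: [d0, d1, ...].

Answer: [10, 10, 10, 10, 10, 10]

Derivation:
Element change: A[0] -10 -> 0, delta = 10
For k < 0: P[k] unchanged, delta_P[k] = 0
For k >= 0: P[k] shifts by exactly 10
Delta array: [10, 10, 10, 10, 10, 10]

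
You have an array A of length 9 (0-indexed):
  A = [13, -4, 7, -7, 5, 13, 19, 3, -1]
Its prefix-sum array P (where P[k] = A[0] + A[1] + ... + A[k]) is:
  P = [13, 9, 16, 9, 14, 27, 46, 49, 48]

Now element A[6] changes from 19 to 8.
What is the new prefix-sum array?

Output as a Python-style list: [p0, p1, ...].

Change: A[6] 19 -> 8, delta = -11
P[k] for k < 6: unchanged (A[6] not included)
P[k] for k >= 6: shift by delta = -11
  P[0] = 13 + 0 = 13
  P[1] = 9 + 0 = 9
  P[2] = 16 + 0 = 16
  P[3] = 9 + 0 = 9
  P[4] = 14 + 0 = 14
  P[5] = 27 + 0 = 27
  P[6] = 46 + -11 = 35
  P[7] = 49 + -11 = 38
  P[8] = 48 + -11 = 37

Answer: [13, 9, 16, 9, 14, 27, 35, 38, 37]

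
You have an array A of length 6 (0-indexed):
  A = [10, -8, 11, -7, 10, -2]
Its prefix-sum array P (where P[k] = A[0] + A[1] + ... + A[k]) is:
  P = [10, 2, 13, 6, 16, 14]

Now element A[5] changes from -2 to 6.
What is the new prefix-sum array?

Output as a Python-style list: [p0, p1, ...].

Answer: [10, 2, 13, 6, 16, 22]

Derivation:
Change: A[5] -2 -> 6, delta = 8
P[k] for k < 5: unchanged (A[5] not included)
P[k] for k >= 5: shift by delta = 8
  P[0] = 10 + 0 = 10
  P[1] = 2 + 0 = 2
  P[2] = 13 + 0 = 13
  P[3] = 6 + 0 = 6
  P[4] = 16 + 0 = 16
  P[5] = 14 + 8 = 22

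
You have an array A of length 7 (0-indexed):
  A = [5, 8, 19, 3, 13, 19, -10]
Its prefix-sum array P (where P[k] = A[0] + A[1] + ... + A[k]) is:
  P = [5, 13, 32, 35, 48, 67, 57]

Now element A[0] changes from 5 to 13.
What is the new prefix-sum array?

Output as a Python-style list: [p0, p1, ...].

Change: A[0] 5 -> 13, delta = 8
P[k] for k < 0: unchanged (A[0] not included)
P[k] for k >= 0: shift by delta = 8
  P[0] = 5 + 8 = 13
  P[1] = 13 + 8 = 21
  P[2] = 32 + 8 = 40
  P[3] = 35 + 8 = 43
  P[4] = 48 + 8 = 56
  P[5] = 67 + 8 = 75
  P[6] = 57 + 8 = 65

Answer: [13, 21, 40, 43, 56, 75, 65]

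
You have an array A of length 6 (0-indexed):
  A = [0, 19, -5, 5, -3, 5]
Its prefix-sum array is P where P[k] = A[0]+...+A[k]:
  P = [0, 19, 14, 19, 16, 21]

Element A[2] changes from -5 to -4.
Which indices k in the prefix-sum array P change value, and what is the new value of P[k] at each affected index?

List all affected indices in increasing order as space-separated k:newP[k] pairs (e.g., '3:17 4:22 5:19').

Answer: 2:15 3:20 4:17 5:22

Derivation:
P[k] = A[0] + ... + A[k]
P[k] includes A[2] iff k >= 2
Affected indices: 2, 3, ..., 5; delta = 1
  P[2]: 14 + 1 = 15
  P[3]: 19 + 1 = 20
  P[4]: 16 + 1 = 17
  P[5]: 21 + 1 = 22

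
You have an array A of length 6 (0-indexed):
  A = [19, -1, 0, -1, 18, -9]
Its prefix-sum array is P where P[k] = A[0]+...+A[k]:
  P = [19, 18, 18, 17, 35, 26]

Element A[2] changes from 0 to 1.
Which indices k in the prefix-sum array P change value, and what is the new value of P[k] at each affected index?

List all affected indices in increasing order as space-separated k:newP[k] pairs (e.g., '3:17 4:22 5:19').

P[k] = A[0] + ... + A[k]
P[k] includes A[2] iff k >= 2
Affected indices: 2, 3, ..., 5; delta = 1
  P[2]: 18 + 1 = 19
  P[3]: 17 + 1 = 18
  P[4]: 35 + 1 = 36
  P[5]: 26 + 1 = 27

Answer: 2:19 3:18 4:36 5:27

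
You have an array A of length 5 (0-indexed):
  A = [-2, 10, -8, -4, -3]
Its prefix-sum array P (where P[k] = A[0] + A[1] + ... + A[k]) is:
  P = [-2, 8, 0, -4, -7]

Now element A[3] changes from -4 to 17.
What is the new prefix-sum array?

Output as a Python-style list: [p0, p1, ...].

Answer: [-2, 8, 0, 17, 14]

Derivation:
Change: A[3] -4 -> 17, delta = 21
P[k] for k < 3: unchanged (A[3] not included)
P[k] for k >= 3: shift by delta = 21
  P[0] = -2 + 0 = -2
  P[1] = 8 + 0 = 8
  P[2] = 0 + 0 = 0
  P[3] = -4 + 21 = 17
  P[4] = -7 + 21 = 14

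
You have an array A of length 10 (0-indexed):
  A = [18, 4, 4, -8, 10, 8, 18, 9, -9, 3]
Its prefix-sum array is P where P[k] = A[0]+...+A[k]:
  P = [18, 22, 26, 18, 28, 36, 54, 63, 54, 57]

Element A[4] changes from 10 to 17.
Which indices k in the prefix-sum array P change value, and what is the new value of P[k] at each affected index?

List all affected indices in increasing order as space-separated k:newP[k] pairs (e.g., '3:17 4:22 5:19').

Answer: 4:35 5:43 6:61 7:70 8:61 9:64

Derivation:
P[k] = A[0] + ... + A[k]
P[k] includes A[4] iff k >= 4
Affected indices: 4, 5, ..., 9; delta = 7
  P[4]: 28 + 7 = 35
  P[5]: 36 + 7 = 43
  P[6]: 54 + 7 = 61
  P[7]: 63 + 7 = 70
  P[8]: 54 + 7 = 61
  P[9]: 57 + 7 = 64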